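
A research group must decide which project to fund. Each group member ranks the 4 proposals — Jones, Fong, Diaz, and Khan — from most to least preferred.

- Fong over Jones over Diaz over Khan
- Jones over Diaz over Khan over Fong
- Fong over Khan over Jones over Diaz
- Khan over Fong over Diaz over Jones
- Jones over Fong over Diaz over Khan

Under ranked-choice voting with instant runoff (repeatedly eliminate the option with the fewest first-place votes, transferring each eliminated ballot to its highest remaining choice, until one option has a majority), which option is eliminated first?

Round 1: Jones 2, Fong 2, Khan 1, Diaz 0. Diaz has the fewest and is eliminated.
Round 2: Jones 2, Fong 2, Khan 1. Khan has the fewest and is eliminated.
Round 3: Fong 3, Jones 2. Fong has a majority.

Diaz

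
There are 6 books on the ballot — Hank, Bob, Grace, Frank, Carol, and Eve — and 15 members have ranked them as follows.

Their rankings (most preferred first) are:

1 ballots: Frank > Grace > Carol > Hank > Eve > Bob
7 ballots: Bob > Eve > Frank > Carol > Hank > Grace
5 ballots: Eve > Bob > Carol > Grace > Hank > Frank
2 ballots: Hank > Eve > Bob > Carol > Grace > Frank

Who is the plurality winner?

Bob

First-place vote totals:
  Hank: 2
  Bob: 7
  Grace: 0
  Frank: 1
  Carol: 0
  Eve: 5
Bob has the most first-place votes.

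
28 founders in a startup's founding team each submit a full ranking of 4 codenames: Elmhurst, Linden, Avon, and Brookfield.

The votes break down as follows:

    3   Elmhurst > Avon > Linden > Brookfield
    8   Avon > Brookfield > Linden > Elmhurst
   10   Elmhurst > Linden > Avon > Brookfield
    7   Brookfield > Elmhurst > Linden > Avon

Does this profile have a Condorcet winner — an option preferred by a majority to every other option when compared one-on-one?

No

Head-to-head results (28 voters total):
Elmhurst vs Linden: Elmhurst wins 20–8.
Elmhurst vs Avon: Elmhurst wins 20–8.
Elmhurst vs Brookfield: Brookfield wins 15–13.
Linden vs Avon: Linden wins 17–11.
Linden vs Brookfield: Brookfield wins 15–13.
Avon vs Brookfield: Avon wins 21–7.
No candidate beats all others: Elmhurst beats Avon beats Brookfield beats Elmhurst, a majority cycle.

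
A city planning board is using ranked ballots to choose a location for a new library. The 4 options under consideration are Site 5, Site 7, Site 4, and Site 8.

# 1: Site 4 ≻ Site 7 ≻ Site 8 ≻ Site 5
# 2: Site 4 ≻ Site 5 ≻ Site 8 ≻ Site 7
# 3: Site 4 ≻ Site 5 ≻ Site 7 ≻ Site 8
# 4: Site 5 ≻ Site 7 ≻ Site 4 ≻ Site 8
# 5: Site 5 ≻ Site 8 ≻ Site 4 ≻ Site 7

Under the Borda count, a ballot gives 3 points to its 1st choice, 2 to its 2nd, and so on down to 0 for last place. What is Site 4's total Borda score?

Borda scores:
  Site 5: 0 + 2 + 2 + 3 + 3 = 10
  Site 7: 2 + 0 + 1 + 2 + 0 = 5
  Site 4: 3 + 3 + 3 + 1 + 1 = 11
  Site 8: 1 + 1 + 0 + 0 + 2 = 4

11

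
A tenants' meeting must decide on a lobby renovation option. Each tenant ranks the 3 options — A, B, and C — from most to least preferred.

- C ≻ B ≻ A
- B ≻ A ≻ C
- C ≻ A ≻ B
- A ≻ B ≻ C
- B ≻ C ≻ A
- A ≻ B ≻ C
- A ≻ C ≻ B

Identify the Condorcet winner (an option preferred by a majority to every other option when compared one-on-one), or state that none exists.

Head-to-head results (7 voters total):
A vs B: A wins 4–3.
A vs C: A wins 4–3.
B vs C: B wins 4–3.
A beats each rival — B (4–3), C (4–3) — so A is the Condorcet winner.

A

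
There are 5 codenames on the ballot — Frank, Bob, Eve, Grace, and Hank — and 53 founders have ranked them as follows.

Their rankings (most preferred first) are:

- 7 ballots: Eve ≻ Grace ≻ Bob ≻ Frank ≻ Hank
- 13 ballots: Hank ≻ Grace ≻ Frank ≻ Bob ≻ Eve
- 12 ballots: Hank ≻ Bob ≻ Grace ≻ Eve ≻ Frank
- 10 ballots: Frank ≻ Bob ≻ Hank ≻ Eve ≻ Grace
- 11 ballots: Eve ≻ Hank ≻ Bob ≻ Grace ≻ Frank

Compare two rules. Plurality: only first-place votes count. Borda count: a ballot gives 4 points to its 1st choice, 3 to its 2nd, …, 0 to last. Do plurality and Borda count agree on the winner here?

Yes

Plurality first-place counts: Frank 10, Bob 0, Eve 18, Grace 0, Hank 25 → Hank.
Borda totals: Frank 73, Bob 115, Eve 94, Grace 95, Hank 153 → Hank.
The two rules agree on Hank.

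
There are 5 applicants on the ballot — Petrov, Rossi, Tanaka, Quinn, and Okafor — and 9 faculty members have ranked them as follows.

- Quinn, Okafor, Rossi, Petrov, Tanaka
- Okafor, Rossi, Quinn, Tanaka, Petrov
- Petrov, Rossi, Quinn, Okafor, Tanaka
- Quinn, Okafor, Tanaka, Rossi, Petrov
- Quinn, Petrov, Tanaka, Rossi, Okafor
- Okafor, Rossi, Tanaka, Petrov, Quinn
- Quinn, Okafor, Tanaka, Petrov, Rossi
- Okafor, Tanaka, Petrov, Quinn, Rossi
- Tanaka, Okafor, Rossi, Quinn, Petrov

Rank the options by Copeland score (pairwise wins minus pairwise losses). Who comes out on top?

Pairwise results:
  Petrov vs Rossi: Rossi wins 5–4.
  Petrov vs Tanaka: Tanaka wins 6–3.
  Petrov vs Quinn: Quinn wins 6–3.
  Petrov vs Okafor: Okafor wins 7–2.
  Rossi vs Tanaka: Tanaka wins 5–4.
  Rossi vs Quinn: Quinn wins 5–4.
  Rossi vs Okafor: Okafor wins 7–2.
  Tanaka vs Quinn: Quinn wins 6–3.
  Tanaka vs Okafor: Okafor wins 7–2.
  Quinn vs Okafor: Quinn wins 5–4.
Copeland scores (wins − losses):
  Petrov: 0 − 4 = -4
  Rossi: 1 − 3 = -2
  Tanaka: 2 − 2 = 0
  Quinn: 4 − 0 = 4
  Okafor: 3 − 1 = 2
Quinn has the best Copeland score.

Quinn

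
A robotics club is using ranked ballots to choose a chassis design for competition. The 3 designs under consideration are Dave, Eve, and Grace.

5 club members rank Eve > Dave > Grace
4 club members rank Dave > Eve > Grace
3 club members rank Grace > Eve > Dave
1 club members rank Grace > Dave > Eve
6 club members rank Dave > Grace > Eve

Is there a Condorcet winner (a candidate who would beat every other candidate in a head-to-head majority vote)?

Head-to-head results (19 voters total):
Dave vs Eve: Dave wins 11–8.
Dave vs Grace: Dave wins 15–4.
Eve vs Grace: Grace wins 10–9.
Dave beats each rival — Eve (11–8), Grace (15–4) — so Dave is the Condorcet winner.

Yes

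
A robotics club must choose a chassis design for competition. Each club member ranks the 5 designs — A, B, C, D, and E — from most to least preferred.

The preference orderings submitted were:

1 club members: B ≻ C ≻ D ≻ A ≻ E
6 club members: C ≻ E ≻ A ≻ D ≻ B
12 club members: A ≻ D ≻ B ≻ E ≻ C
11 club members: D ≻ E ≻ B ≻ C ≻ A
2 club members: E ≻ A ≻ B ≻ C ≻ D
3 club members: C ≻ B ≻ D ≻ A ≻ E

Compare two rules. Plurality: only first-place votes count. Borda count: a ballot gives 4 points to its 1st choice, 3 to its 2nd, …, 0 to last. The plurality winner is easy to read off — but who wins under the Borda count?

Plurality first-place counts: A 12, B 1, C 9, D 11, E 2 → A.
Borda totals: A 70, B 63, C 52, D 94, E 71 → D.

D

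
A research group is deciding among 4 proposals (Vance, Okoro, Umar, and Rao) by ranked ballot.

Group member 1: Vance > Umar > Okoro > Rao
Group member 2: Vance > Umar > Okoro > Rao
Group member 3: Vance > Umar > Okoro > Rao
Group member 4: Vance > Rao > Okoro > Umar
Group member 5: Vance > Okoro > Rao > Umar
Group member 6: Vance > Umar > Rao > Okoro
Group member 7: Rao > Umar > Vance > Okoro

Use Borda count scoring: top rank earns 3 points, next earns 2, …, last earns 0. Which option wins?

Vance

Borda scores:
  Vance: 3 + 3 + 3 + 3 + 3 + 3 + 1 = 19
  Okoro: 1 + 1 + 1 + 1 + 2 + 0 + 0 = 6
  Umar: 2 + 2 + 2 + 0 + 0 + 2 + 2 = 10
  Rao: 0 + 0 + 0 + 2 + 1 + 1 + 3 = 7
Vance has the highest total.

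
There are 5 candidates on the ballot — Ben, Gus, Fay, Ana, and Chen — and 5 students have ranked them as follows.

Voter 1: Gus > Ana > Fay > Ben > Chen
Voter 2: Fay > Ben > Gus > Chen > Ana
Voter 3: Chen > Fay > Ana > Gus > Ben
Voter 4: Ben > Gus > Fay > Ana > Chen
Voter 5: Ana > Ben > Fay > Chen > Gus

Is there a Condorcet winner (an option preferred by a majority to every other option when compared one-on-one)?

Yes

Head-to-head results (5 voters total):
Ben vs Gus: Ben wins 3–2.
Ben vs Fay: Fay wins 3–2.
Ben vs Ana: Ana wins 3–2.
Ben vs Chen: Ben wins 4–1.
Gus vs Fay: Fay wins 3–2.
Gus vs Ana: Gus wins 3–2.
Gus vs Chen: Gus wins 3–2.
Fay vs Ana: Fay wins 3–2.
Fay vs Chen: Fay wins 4–1.
Ana vs Chen: Ana wins 3–2.
Fay beats each rival — Ben (3–2), Gus (3–2), Ana (3–2), Chen (4–1) — so Fay is the Condorcet winner.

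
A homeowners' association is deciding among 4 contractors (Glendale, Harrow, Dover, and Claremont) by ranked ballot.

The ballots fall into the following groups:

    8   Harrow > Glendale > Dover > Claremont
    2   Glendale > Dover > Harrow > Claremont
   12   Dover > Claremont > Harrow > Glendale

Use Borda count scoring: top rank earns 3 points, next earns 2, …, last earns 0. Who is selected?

Dover

Borda scores:
  Glendale: 8·2 + 2·3 + 12·0 = 22
  Harrow: 8·3 + 2·1 + 12·1 = 38
  Dover: 8·1 + 2·2 + 12·3 = 48
  Claremont: 8·0 + 2·0 + 12·2 = 24
Dover has the highest total.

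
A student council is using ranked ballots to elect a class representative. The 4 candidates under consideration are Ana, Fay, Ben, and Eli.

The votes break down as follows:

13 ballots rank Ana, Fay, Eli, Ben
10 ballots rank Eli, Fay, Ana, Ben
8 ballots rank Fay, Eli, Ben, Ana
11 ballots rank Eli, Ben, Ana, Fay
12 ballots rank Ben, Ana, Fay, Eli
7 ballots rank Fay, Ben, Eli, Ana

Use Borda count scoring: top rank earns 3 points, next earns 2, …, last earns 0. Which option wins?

Borda scores:
  Ana: 13·3 + 10·1 + 8·0 + 11·1 + 12·2 + 7·0 = 84
  Fay: 13·2 + 10·2 + 8·3 + 11·0 + 12·1 + 7·3 = 103
  Ben: 13·0 + 10·0 + 8·1 + 11·2 + 12·3 + 7·2 = 80
  Eli: 13·1 + 10·3 + 8·2 + 11·3 + 12·0 + 7·1 = 99
Fay has the highest total.

Fay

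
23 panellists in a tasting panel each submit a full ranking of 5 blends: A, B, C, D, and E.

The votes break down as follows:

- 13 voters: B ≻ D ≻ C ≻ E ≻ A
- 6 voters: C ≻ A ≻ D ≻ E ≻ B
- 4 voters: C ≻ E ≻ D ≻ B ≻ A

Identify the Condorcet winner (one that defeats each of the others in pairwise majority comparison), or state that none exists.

Head-to-head results (23 voters total):
A vs B: B wins 17–6.
A vs C: C wins 23–0.
A vs D: D wins 17–6.
A vs E: E wins 17–6.
B vs C: B wins 13–10.
B vs D: B wins 13–10.
B vs E: B wins 13–10.
C vs D: D wins 13–10.
C vs E: C wins 23–0.
D vs E: D wins 19–4.
B beats each rival — A (17–6), C (13–10), D (13–10), E (13–10) — so B is the Condorcet winner.

B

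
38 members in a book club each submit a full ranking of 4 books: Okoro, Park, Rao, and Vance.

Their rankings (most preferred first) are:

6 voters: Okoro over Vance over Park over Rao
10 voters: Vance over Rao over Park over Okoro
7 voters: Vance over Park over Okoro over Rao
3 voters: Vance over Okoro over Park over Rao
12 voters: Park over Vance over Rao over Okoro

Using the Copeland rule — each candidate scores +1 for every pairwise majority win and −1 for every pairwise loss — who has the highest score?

Vance

Pairwise results:
  Okoro vs Park: Park wins 29–9.
  Okoro vs Rao: Rao wins 22–16.
  Okoro vs Vance: Vance wins 32–6.
  Park vs Rao: Park wins 28–10.
  Park vs Vance: Vance wins 26–12.
  Rao vs Vance: Vance wins 38–0.
Copeland scores (wins − losses):
  Okoro: 0 − 3 = -3
  Park: 2 − 1 = 1
  Rao: 1 − 2 = -1
  Vance: 3 − 0 = 3
Vance has the best Copeland score.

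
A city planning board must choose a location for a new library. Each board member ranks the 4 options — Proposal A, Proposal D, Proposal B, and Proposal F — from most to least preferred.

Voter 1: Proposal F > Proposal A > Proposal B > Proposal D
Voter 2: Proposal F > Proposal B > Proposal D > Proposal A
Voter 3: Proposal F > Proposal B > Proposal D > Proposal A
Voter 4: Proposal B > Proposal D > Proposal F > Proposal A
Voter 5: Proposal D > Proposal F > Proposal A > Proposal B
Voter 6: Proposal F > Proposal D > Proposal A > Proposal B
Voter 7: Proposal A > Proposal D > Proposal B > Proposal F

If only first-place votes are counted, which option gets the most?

Proposal F

First-place vote totals:
  Proposal A: 1
  Proposal D: 1
  Proposal B: 1
  Proposal F: 4
Proposal F has the most first-place votes.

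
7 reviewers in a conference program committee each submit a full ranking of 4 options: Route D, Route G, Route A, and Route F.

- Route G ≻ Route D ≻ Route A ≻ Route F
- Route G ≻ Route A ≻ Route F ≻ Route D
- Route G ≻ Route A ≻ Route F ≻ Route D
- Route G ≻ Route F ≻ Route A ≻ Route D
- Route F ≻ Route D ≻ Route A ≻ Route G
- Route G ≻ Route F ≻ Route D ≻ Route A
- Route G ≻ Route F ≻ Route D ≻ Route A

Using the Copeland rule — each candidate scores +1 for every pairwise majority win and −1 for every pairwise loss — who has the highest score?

Pairwise results:
  Route D vs Route G: Route G wins 6–1.
  Route D vs Route A: Route D wins 4–3.
  Route D vs Route F: Route F wins 6–1.
  Route G vs Route A: Route G wins 6–1.
  Route G vs Route F: Route G wins 6–1.
  Route A vs Route F: Route F wins 4–3.
Copeland scores (wins − losses):
  Route D: 1 − 2 = -1
  Route G: 3 − 0 = 3
  Route A: 0 − 3 = -3
  Route F: 2 − 1 = 1
Route G has the best Copeland score.

Route G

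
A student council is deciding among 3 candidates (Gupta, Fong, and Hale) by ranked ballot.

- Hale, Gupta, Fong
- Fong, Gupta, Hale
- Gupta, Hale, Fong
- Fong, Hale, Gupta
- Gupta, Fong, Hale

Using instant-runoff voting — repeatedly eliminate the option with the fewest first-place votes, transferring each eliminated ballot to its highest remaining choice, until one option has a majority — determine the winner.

Gupta

Round 1: Gupta 2, Fong 2, Hale 1. Hale has the fewest and is eliminated.
Round 2: Gupta 3, Fong 2. Gupta has a majority.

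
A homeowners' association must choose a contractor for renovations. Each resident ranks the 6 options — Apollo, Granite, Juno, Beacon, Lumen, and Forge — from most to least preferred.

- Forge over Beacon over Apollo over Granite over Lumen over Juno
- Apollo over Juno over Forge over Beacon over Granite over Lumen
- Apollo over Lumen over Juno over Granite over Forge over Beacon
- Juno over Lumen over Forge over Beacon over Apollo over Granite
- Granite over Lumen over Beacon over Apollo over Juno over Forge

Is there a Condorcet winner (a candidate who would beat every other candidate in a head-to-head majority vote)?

No

Head-to-head results (5 voters total):
Apollo vs Granite: Apollo wins 4–1.
Apollo vs Juno: Apollo wins 4–1.
Apollo vs Beacon: Beacon wins 3–2.
Apollo vs Lumen: Apollo wins 3–2.
Apollo vs Forge: Apollo wins 3–2.
Granite vs Juno: Juno wins 3–2.
Granite vs Beacon: Beacon wins 3–2.
Granite vs Lumen: Granite wins 3–2.
Granite vs Forge: Forge wins 3–2.
Juno vs Beacon: Juno wins 3–2.
Juno vs Lumen: Lumen wins 3–2.
Juno vs Forge: Juno wins 4–1.
Beacon vs Lumen: Lumen wins 3–2.
Beacon vs Forge: Forge wins 4–1.
Lumen vs Forge: Lumen wins 3–2.
No candidate beats all others: Apollo beats Juno beats Beacon beats Apollo, a majority cycle.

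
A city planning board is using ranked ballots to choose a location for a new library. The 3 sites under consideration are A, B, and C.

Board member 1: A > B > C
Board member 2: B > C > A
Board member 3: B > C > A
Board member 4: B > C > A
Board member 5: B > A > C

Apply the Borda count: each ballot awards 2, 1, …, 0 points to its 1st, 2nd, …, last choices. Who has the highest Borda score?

B

Borda scores:
  A: 2 + 0 + 0 + 0 + 1 = 3
  B: 1 + 2 + 2 + 2 + 2 = 9
  C: 0 + 1 + 1 + 1 + 0 = 3
B has the highest total.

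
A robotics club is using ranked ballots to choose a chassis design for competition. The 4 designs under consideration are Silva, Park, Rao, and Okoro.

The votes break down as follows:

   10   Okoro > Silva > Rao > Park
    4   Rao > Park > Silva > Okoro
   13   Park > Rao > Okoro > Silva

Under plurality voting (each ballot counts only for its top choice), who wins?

First-place vote totals:
  Silva: 0
  Park: 13
  Rao: 4
  Okoro: 10
Park has the most first-place votes.

Park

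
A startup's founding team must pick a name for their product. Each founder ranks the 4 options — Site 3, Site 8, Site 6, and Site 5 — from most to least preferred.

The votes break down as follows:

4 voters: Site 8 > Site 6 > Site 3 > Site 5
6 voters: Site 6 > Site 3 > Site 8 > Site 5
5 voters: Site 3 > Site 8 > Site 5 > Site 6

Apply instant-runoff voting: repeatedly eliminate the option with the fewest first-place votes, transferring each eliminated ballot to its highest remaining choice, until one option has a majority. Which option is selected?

Round 1: Site 6 6, Site 3 5, Site 8 4, Site 5 0. Site 5 has the fewest and is eliminated.
Round 2: Site 6 6, Site 3 5, Site 8 4. Site 8 has the fewest and is eliminated.
Round 3: Site 6 10, Site 3 5. Site 6 has a majority.

Site 6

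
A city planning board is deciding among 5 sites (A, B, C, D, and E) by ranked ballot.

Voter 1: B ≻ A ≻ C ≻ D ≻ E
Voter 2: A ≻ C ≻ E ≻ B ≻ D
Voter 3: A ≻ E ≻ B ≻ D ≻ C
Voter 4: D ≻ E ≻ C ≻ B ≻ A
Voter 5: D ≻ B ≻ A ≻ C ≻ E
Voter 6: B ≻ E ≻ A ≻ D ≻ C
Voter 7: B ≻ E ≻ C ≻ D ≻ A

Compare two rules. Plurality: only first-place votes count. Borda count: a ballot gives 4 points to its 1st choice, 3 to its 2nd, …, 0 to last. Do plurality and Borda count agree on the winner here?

Yes

Plurality first-place counts: A 2, B 3, C 0, D 2, E 0 → B.
Borda totals: A 15, B 19, C 10, D 12, E 14 → B.
The two rules agree on B.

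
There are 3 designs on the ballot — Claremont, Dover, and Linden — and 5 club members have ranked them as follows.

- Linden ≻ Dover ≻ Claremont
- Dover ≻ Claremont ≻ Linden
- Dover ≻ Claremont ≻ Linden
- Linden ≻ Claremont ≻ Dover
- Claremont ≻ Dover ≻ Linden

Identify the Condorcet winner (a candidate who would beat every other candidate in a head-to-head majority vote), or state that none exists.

Dover

Head-to-head results (5 voters total):
Claremont vs Dover: Dover wins 3–2.
Claremont vs Linden: Claremont wins 3–2.
Dover vs Linden: Dover wins 3–2.
Dover beats each rival — Claremont (3–2), Linden (3–2) — so Dover is the Condorcet winner.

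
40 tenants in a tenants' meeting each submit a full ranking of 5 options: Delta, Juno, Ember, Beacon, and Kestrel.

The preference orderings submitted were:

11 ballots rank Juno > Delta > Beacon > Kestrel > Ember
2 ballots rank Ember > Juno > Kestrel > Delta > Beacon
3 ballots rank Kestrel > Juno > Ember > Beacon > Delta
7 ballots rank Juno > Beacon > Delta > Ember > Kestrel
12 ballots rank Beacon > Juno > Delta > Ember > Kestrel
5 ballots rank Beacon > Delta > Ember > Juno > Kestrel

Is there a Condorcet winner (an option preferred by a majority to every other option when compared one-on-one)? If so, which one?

Juno

Head-to-head results (40 voters total):
Delta vs Juno: Juno wins 35–5.
Delta vs Ember: Delta wins 35–5.
Delta vs Beacon: Beacon wins 27–13.
Delta vs Kestrel: Delta wins 35–5.
Juno vs Ember: Juno wins 33–7.
Juno vs Beacon: Juno wins 23–17.
Juno vs Kestrel: Juno wins 37–3.
Ember vs Beacon: Beacon wins 35–5.
Ember vs Kestrel: Ember wins 26–14.
Beacon vs Kestrel: Beacon wins 35–5.
Juno beats each rival — Delta (35–5), Ember (33–7), Beacon (23–17), Kestrel (37–3) — so Juno is the Condorcet winner.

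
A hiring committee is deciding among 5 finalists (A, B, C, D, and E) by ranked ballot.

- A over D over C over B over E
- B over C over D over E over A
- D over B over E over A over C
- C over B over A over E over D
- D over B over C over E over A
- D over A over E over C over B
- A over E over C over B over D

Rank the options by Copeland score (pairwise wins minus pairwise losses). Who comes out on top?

D

Pairwise results:
  A vs B: B wins 4–3.
  A vs C: A wins 4–3.
  A vs D: D wins 4–3.
  A vs E: A wins 4–3.
  B vs C: C wins 4–3.
  B vs D: D wins 4–3.
  B vs E: B wins 5–2.
  C vs D: D wins 4–3.
  C vs E: C wins 4–3.
  D vs E: D wins 5–2.
Copeland scores (wins − losses):
  A: 2 − 2 = 0
  B: 2 − 2 = 0
  C: 2 − 2 = 0
  D: 4 − 0 = 4
  E: 0 − 4 = -4
D has the best Copeland score.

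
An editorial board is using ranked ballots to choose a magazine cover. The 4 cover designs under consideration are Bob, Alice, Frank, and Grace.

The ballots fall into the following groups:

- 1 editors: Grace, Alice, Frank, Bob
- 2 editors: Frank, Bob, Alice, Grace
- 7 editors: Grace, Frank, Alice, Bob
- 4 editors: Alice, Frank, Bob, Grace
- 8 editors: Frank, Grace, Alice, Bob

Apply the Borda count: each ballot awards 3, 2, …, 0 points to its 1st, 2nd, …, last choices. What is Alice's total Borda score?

31

Borda scores:
  Bob: 0 + 2·2 + 7·0 + 4·1 + 8·0 = 8
  Alice: 2 + 2·1 + 7·1 + 4·3 + 8·1 = 31
  Frank: 1 + 2·3 + 7·2 + 4·2 + 8·3 = 53
  Grace: 3 + 2·0 + 7·3 + 4·0 + 8·2 = 40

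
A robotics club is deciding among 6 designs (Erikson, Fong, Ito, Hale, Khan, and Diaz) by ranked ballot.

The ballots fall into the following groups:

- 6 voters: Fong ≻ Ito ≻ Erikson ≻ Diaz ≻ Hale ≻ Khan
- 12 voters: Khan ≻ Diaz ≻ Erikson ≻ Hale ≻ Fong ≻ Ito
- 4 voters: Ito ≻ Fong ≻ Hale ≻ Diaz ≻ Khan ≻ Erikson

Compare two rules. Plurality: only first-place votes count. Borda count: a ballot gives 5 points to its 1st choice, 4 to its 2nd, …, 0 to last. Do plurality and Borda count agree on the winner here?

No

Plurality first-place counts: Erikson 0, Fong 6, Ito 4, Hale 0, Khan 12, Diaz 0 → Khan.
Borda totals: Erikson 54, Fong 58, Ito 44, Hale 42, Khan 64, Diaz 68 → Diaz.
The two rules disagree: plurality picks Khan, Borda picks Diaz.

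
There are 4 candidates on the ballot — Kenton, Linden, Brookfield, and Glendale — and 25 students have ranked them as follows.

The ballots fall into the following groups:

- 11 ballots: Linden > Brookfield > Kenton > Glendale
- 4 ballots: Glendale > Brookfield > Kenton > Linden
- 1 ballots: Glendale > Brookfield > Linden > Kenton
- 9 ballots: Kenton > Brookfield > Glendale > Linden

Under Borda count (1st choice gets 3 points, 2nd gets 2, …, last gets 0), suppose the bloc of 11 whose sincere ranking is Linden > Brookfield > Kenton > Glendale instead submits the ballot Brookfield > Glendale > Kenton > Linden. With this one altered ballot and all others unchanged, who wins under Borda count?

Brookfield

Borda totals with the altered ballot: Kenton 42, Linden 1, Brookfield 61, Glendale 46.
The winner is unchanged: still Brookfield.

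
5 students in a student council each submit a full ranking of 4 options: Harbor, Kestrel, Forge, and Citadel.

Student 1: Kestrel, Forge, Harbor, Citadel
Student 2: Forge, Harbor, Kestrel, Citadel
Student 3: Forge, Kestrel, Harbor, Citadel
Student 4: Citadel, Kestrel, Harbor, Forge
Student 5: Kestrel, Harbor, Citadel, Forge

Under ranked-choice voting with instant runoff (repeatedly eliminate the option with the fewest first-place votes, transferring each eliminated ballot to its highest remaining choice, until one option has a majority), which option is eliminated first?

Round 1: Kestrel 2, Forge 2, Citadel 1, Harbor 0. Harbor has the fewest and is eliminated.
Round 2: Kestrel 2, Forge 2, Citadel 1. Citadel has the fewest and is eliminated.
Round 3: Kestrel 3, Forge 2. Kestrel has a majority.

Harbor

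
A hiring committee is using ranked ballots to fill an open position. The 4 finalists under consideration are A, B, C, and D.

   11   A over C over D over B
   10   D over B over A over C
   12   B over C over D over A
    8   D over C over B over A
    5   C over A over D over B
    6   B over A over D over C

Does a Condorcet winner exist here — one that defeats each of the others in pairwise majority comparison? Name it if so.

No Condorcet winner

Head-to-head results (52 voters total):
A vs B: B wins 36–16.
A vs C: A wins 27–25.
A vs D: D wins 30–22.
B vs C: B wins 28–24.
B vs D: D wins 34–18.
C vs D: C wins 28–24.
No candidate beats all others: A beats C beats D beats A, a majority cycle.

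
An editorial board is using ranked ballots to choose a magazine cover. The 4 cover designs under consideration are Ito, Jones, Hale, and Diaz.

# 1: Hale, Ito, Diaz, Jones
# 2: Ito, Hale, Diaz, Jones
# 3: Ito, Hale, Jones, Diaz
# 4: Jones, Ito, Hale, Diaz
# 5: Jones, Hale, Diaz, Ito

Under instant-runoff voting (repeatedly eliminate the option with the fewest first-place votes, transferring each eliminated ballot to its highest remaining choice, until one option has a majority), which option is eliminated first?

Diaz

Round 1: Ito 2, Jones 2, Hale 1, Diaz 0. Diaz has the fewest and is eliminated.
Round 2: Ito 2, Jones 2, Hale 1. Hale has the fewest and is eliminated.
Round 3: Ito 3, Jones 2. Ito has a majority.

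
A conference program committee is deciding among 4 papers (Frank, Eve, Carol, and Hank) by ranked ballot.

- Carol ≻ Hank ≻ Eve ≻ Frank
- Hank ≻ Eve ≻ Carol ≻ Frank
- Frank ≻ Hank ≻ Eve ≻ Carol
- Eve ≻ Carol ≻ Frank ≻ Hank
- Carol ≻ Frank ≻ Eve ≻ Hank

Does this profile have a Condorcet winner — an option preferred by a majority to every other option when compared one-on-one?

No

Head-to-head results (5 voters total):
Frank vs Eve: Eve wins 3–2.
Frank vs Carol: Carol wins 4–1.
Frank vs Hank: Frank wins 3–2.
Eve vs Carol: Eve wins 3–2.
Eve vs Hank: Hank wins 3–2.
Carol vs Hank: Carol wins 3–2.
No candidate beats all others: Frank beats Hank beats Eve beats Frank, a majority cycle.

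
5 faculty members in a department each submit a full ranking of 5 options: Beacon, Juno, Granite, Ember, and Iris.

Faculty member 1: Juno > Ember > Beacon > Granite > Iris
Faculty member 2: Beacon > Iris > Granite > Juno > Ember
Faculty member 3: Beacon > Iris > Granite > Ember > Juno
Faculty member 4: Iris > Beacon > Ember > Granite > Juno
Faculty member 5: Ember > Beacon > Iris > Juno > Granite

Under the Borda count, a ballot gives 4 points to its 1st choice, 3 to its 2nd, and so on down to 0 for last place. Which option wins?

Beacon

Borda scores:
  Beacon: 2 + 4 + 4 + 3 + 3 = 16
  Juno: 4 + 1 + 0 + 0 + 1 = 6
  Granite: 1 + 2 + 2 + 1 + 0 = 6
  Ember: 3 + 0 + 1 + 2 + 4 = 10
  Iris: 0 + 3 + 3 + 4 + 2 = 12
Beacon has the highest total.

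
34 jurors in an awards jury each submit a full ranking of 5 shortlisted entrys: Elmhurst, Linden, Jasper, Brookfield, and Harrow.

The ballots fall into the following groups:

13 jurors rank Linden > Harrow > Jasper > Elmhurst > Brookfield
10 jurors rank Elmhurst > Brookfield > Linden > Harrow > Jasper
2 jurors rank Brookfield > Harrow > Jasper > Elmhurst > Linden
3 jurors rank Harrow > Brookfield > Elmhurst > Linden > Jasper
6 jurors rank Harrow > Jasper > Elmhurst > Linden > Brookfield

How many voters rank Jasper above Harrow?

0

Ballots ranking Jasper above Harrow: 0.
Ballots ranking Harrow above Jasper: 13+10+2+3+6 = 34.
So 0 of 34 voters prefer Jasper to Harrow.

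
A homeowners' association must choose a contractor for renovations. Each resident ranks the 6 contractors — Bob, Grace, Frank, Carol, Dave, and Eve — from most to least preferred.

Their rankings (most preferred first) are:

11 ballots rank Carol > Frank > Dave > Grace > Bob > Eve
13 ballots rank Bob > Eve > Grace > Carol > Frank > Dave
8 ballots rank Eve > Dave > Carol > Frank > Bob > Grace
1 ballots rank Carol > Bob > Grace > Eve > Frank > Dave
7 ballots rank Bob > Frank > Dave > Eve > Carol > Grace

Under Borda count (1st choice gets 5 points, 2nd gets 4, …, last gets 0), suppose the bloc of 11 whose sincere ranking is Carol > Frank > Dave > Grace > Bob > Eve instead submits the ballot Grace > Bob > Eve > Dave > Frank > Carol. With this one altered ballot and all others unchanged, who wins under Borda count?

Borda totals with the altered ballot: Bob 156, Grace 97, Frank 69, Carol 62, Dave 75, Eve 141.
The winner is unchanged: still Bob.

Bob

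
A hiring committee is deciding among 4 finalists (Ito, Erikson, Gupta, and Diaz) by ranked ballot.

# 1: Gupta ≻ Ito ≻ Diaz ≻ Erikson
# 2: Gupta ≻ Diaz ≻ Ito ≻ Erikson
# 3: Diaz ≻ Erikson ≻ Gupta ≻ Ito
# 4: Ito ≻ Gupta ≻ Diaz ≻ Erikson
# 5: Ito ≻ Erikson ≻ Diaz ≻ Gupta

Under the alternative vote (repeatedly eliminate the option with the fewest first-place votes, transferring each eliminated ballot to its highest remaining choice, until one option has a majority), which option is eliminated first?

Round 1: Ito 2, Gupta 2, Diaz 1, Erikson 0. Erikson has the fewest and is eliminated.
Round 2: Ito 2, Gupta 2, Diaz 1. Diaz has the fewest and is eliminated.
Round 3: Gupta 3, Ito 2. Gupta has a majority.

Erikson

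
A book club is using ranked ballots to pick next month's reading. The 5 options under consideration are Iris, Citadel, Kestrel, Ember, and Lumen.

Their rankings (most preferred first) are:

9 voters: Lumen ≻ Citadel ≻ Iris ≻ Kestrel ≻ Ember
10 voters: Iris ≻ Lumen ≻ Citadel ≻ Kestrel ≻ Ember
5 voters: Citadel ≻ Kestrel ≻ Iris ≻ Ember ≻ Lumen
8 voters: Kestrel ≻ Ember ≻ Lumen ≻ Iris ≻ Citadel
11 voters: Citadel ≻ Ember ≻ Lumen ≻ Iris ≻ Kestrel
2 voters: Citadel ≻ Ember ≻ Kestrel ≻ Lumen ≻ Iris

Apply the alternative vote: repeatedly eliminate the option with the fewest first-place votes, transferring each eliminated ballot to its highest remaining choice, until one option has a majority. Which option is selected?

Lumen

Round 1: Citadel 18, Iris 10, Lumen 9, Kestrel 8, Ember 0. Ember has the fewest and is eliminated.
Round 2: Citadel 18, Iris 10, Lumen 9, Kestrel 8. Kestrel has the fewest and is eliminated.
Round 3: Citadel 18, Lumen 17, Iris 10. Iris has the fewest and is eliminated.
Round 4: Lumen 27, Citadel 18. Lumen has a majority.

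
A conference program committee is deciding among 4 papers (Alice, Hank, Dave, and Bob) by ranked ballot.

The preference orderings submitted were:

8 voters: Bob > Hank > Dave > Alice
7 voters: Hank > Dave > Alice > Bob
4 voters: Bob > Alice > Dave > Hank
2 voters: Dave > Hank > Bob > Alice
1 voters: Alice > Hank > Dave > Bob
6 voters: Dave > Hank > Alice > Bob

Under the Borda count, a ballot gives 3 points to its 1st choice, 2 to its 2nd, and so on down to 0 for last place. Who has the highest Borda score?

Hank

Borda scores:
  Alice: 8·0 + 7·1 + 4·2 + 2·0 + 3 + 6·1 = 24
  Hank: 8·2 + 7·3 + 4·0 + 2·2 + 2 + 6·2 = 55
  Dave: 8·1 + 7·2 + 4·1 + 2·3 + 1 + 6·3 = 51
  Bob: 8·3 + 7·0 + 4·3 + 2·1 + 0 + 6·0 = 38
Hank has the highest total.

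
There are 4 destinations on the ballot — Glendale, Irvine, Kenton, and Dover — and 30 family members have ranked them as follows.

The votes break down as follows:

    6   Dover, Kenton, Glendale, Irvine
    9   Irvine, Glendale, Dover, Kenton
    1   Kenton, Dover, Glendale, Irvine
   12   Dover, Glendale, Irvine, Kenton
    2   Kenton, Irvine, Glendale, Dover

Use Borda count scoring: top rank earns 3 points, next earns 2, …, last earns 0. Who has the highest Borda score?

Dover

Borda scores:
  Glendale: 6·1 + 9·2 + 1 + 12·2 + 2·1 = 51
  Irvine: 6·0 + 9·3 + 0 + 12·1 + 2·2 = 43
  Kenton: 6·2 + 9·0 + 3 + 12·0 + 2·3 = 21
  Dover: 6·3 + 9·1 + 2 + 12·3 + 2·0 = 65
Dover has the highest total.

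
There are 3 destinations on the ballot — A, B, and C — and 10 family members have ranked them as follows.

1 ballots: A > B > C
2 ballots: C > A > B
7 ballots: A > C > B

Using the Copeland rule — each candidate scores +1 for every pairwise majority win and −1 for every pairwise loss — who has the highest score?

A

Pairwise results:
  A vs B: A wins 10–0.
  A vs C: A wins 8–2.
  B vs C: C wins 9–1.
Copeland scores (wins − losses):
  A: 2 − 0 = 2
  B: 0 − 2 = -2
  C: 1 − 1 = 0
A has the best Copeland score.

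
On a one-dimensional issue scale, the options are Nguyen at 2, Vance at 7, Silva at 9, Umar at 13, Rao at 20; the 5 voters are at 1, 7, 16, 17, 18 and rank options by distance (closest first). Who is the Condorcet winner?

Umar

With single-peaked preferences on a line, the Condorcet winner is the candidate closest to the median voter.
The median voter (position 16) is closest to Umar at 13.
Check: Umar vs Vance — voters closer to Umar: 3 of 5.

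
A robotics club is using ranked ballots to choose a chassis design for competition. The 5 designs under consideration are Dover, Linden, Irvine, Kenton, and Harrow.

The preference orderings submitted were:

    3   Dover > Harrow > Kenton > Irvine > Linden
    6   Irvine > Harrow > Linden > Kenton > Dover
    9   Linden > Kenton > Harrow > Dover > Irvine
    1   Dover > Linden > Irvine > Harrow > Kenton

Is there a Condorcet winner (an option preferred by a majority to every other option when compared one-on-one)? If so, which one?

Linden

Head-to-head results (19 voters total):
Dover vs Linden: Linden wins 15–4.
Dover vs Irvine: Dover wins 13–6.
Dover vs Kenton: Kenton wins 15–4.
Dover vs Harrow: Harrow wins 15–4.
Linden vs Irvine: Linden wins 10–9.
Linden vs Kenton: Linden wins 16–3.
Linden vs Harrow: Linden wins 10–9.
Irvine vs Kenton: Kenton wins 12–7.
Irvine vs Harrow: Harrow wins 12–7.
Kenton vs Harrow: Harrow wins 10–9.
Linden beats each rival — Dover (15–4), Irvine (10–9), Kenton (16–3), Harrow (10–9) — so Linden is the Condorcet winner.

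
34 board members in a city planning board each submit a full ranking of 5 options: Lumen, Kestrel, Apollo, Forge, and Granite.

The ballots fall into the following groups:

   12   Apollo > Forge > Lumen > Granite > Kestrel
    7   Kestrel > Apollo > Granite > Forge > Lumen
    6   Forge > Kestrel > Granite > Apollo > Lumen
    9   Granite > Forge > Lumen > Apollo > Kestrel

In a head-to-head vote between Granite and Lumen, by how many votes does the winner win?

10

Ballots ranking Granite above Lumen: 7+6+9 = 22.
Ballots ranking Lumen above Granite: 12.
Granite wins 22–12, a margin of 10.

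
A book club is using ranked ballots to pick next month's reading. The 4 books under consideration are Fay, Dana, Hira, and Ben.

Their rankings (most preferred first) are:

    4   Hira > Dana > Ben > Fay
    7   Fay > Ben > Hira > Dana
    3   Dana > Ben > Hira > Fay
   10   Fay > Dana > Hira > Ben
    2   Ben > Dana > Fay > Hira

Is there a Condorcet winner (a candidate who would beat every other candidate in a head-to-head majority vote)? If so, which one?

Head-to-head results (26 voters total):
Fay vs Dana: Fay wins 17–9.
Fay vs Hira: Fay wins 19–7.
Fay vs Ben: Fay wins 17–9.
Dana vs Hira: Dana wins 15–11.
Dana vs Ben: Dana wins 17–9.
Hira vs Ben: Hira wins 14–12.
Fay beats each rival — Dana (17–9), Hira (19–7), Ben (17–9) — so Fay is the Condorcet winner.

Fay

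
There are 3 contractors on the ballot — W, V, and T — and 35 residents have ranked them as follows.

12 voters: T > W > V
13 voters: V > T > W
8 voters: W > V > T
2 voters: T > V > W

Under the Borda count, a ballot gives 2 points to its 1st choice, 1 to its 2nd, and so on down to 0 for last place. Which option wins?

T

Borda scores:
  W: 12·1 + 13·0 + 8·2 + 2·0 = 28
  V: 12·0 + 13·2 + 8·1 + 2·1 = 36
  T: 12·2 + 13·1 + 8·0 + 2·2 = 41
T has the highest total.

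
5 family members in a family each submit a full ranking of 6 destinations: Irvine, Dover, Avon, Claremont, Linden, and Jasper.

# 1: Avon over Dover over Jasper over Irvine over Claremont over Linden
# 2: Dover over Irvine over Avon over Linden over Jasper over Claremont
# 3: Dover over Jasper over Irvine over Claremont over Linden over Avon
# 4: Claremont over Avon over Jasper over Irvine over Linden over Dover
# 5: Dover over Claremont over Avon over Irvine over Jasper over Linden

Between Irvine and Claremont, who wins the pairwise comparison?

Ballots ranking Irvine above Claremont: 3.
Ballots ranking Claremont above Irvine: 2.
Irvine wins the head-to-head, 3–2.

Irvine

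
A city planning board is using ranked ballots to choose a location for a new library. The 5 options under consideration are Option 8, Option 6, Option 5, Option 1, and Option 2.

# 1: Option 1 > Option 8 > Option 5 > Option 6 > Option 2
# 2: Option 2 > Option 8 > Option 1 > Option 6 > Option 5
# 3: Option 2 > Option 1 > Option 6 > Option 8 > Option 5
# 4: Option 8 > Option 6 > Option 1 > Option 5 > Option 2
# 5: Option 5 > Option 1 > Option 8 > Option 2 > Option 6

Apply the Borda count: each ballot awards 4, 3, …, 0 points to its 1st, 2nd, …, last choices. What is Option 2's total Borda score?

9

Borda scores:
  Option 8: 3 + 3 + 1 + 4 + 2 = 13
  Option 6: 1 + 1 + 2 + 3 + 0 = 7
  Option 5: 2 + 0 + 0 + 1 + 4 = 7
  Option 1: 4 + 2 + 3 + 2 + 3 = 14
  Option 2: 0 + 4 + 4 + 0 + 1 = 9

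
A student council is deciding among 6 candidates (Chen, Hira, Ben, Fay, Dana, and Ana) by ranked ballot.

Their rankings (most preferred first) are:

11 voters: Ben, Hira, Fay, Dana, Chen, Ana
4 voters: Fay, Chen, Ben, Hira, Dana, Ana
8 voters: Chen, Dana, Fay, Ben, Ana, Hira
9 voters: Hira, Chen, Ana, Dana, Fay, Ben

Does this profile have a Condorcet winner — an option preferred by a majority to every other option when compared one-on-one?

Head-to-head results (32 voters total):
Chen vs Hira: Hira wins 20–12.
Chen vs Ben: Chen wins 21–11.
Chen vs Fay: Chen wins 17–15.
Chen vs Dana: Chen wins 21–11.
Chen vs Ana: Chen wins 32–0.
Hira vs Ben: Ben wins 23–9.
Hira vs Fay: Hira wins 20–12.
Hira vs Dana: Hira wins 24–8.
Hira vs Ana: Hira wins 24–8.
Ben vs Fay: Fay wins 21–11.
Ben vs Dana: Dana wins 17–15.
Ben vs Ana: Ben wins 23–9.
Fay vs Dana: Dana wins 17–15.
Fay vs Ana: Fay wins 23–9.
Dana vs Ana: Dana wins 23–9.
No candidate beats all others: Chen beats Ben beats Hira beats Chen, a majority cycle.

No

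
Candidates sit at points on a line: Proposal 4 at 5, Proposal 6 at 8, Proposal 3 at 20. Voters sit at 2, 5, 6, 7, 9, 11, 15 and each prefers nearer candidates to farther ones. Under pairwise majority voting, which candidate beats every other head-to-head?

Proposal 6

With single-peaked preferences on a line, the Condorcet winner is the candidate closest to the median voter.
The median voter (position 7) is closest to Proposal 6 at 8.
Check: Proposal 6 vs Proposal 4 — voters closer to Proposal 6: 4 of 7.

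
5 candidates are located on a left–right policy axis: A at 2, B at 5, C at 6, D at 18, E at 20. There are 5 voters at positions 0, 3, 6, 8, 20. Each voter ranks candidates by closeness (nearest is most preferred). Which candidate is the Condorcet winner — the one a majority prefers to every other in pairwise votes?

C

With single-peaked preferences on a line, the Condorcet winner is the candidate closest to the median voter.
The median voter (position 6) is closest to C at 6.
Check: C vs D — voters closer to C: 4 of 5.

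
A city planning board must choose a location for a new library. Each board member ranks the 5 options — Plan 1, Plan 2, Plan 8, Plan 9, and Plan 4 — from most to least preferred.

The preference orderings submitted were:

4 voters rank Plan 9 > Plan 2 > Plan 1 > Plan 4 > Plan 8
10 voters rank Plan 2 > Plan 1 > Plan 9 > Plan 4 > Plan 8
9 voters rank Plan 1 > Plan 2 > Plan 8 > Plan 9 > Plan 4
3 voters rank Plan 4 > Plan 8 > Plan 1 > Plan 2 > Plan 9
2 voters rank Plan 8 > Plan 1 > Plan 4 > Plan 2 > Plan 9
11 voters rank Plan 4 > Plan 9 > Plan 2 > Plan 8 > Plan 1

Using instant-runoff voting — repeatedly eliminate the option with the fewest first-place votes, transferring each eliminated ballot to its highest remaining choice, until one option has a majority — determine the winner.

Plan 2

Round 1: Plan 4 14, Plan 2 10, Plan 1 9, Plan 9 4, Plan 8 2. Plan 8 has the fewest and is eliminated.
Round 2: Plan 4 14, Plan 1 11, Plan 2 10, Plan 9 4. Plan 9 has the fewest and is eliminated.
Round 3: Plan 2 14, Plan 4 14, Plan 1 11. Plan 1 has the fewest and is eliminated.
Round 4: Plan 2 23, Plan 4 16. Plan 2 has a majority.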